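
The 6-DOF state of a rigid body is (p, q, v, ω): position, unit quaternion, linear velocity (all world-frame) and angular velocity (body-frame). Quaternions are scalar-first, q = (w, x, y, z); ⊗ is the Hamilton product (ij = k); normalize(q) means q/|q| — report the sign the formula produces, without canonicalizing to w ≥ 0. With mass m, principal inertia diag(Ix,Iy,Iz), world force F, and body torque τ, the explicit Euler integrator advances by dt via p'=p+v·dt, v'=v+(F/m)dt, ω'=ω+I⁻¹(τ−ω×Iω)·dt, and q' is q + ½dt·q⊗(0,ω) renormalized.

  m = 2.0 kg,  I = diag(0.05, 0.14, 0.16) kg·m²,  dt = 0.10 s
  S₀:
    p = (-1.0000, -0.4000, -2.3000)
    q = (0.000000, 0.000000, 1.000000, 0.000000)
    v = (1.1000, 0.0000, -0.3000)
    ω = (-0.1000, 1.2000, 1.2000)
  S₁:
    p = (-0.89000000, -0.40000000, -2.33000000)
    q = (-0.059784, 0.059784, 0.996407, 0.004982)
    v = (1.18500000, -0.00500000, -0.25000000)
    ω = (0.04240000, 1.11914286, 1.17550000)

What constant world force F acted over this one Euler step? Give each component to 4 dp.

v₁ − v₀ = (0.08500000, -0.00500000, 0.05000000)
F = m·Δv/dt = (1.7000, -0.1000, 1.0000)

F = (1.7000, -0.1000, 1.0000)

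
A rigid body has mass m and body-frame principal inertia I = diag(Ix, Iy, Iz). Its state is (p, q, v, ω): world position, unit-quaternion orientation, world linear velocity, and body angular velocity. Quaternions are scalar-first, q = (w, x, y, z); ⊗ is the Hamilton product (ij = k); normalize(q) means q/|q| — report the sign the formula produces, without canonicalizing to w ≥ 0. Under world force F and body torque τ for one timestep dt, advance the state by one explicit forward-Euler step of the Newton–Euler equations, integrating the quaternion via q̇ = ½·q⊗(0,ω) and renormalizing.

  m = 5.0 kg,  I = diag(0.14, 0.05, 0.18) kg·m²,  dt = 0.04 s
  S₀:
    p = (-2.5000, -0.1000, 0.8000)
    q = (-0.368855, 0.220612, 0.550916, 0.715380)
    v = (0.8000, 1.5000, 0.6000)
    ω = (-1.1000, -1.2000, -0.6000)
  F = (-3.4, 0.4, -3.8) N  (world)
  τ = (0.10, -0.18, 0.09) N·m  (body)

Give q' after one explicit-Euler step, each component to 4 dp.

q' = (-0.3420, 0.2391, 0.5463, 0.7262)

2q̇ = q⊗(0,ω) = (1.3330004, 0.9336469, -0.2119248, 0.5625862)
updated quaternion q' = (-0.3420, 0.2391, 0.5463, 0.7262)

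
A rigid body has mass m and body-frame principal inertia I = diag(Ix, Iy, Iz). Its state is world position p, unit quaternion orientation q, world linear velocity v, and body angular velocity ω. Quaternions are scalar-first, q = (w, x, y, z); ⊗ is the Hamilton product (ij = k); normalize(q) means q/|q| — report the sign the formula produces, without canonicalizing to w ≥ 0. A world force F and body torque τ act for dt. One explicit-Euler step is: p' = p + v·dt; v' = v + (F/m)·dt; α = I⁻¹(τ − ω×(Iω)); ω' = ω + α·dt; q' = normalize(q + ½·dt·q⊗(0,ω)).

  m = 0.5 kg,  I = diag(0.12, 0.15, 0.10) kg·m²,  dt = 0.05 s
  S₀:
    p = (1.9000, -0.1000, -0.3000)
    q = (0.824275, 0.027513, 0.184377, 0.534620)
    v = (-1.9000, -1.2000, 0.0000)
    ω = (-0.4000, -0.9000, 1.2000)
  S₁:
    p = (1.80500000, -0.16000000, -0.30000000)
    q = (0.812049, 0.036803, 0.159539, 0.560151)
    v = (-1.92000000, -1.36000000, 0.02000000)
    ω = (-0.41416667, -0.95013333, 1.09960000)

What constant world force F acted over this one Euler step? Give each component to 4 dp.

F = (-0.2000, -1.6000, 0.2000)

velocity change Δv = (-0.02000000, -0.16000000, 0.02000000)
applied force F = (-0.2000, -1.6000, 0.2000)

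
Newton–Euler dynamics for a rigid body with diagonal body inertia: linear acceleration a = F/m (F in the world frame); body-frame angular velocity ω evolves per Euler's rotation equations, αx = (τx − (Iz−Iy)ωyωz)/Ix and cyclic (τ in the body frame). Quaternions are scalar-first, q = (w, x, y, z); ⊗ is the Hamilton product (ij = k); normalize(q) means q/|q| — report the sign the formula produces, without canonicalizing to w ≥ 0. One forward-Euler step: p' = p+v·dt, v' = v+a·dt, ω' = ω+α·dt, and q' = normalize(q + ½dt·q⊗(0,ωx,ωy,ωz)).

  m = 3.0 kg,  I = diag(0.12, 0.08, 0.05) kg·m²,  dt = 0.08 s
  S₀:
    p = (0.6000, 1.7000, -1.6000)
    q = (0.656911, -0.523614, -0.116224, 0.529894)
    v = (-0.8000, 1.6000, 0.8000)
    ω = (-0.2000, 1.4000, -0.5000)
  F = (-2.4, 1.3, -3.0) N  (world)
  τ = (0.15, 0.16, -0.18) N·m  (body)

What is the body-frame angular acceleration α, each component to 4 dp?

precession coupling ω×(Iω) = (0.0210, 0.0070, 0.0112)
(τ − ω×Iω)/I = (1.0750, 1.9125, -3.8240)

α = (1.0750, 1.9125, -3.8240)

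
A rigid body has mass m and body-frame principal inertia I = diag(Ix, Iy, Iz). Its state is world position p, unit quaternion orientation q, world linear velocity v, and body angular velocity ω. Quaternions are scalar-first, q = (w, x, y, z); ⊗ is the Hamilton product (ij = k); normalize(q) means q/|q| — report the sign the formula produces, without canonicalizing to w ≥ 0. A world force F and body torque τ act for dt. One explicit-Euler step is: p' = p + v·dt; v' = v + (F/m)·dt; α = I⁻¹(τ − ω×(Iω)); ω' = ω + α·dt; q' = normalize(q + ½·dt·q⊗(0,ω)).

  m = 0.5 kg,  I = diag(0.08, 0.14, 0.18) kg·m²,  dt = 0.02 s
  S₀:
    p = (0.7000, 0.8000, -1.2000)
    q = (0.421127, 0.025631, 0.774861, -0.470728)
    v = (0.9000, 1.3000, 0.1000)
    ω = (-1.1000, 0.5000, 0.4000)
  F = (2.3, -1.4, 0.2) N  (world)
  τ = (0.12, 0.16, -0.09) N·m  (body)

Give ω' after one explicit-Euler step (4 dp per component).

α = I⁻¹(τ − ω×Iω) = (1.4000, 0.8286, -0.3167)
ω' = ω + α·dt = (-1.0720, 0.5166, 0.3937)

ω' = (-1.0720, 0.5166, 0.3937)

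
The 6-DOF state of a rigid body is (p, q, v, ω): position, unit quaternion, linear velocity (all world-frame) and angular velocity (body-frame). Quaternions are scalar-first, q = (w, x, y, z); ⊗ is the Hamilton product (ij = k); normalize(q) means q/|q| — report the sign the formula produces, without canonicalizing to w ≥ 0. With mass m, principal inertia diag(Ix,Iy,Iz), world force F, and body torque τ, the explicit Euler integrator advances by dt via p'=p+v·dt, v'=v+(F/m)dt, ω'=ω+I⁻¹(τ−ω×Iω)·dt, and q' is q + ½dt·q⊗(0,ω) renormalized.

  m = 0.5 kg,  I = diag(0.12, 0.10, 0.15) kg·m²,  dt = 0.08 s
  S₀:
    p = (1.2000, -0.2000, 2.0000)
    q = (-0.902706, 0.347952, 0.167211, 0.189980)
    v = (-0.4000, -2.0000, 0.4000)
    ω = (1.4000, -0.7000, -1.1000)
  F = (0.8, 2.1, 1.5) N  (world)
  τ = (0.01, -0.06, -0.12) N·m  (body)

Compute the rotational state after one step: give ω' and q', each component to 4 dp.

ω' = (1.3810, -0.7850, -1.1745)
q' = (-0.9065, 0.2945, 0.2178, 0.2100)

gyro term ω×Iω = (0.0385, 0.0462, 0.0196)
(τ − ω×Iω)/I = (-0.2375, -1.0620, -0.9307)
ω + α·dt = (1.3810, -0.7850, -1.1745)
q⊗(0,ω) = (-0.1611071, -1.3147345, 1.2806134, 0.5153148)
q' = normalize(q + ½dt·q⊗(0,ω)) = (-0.9065, 0.2945, 0.2178, 0.2100)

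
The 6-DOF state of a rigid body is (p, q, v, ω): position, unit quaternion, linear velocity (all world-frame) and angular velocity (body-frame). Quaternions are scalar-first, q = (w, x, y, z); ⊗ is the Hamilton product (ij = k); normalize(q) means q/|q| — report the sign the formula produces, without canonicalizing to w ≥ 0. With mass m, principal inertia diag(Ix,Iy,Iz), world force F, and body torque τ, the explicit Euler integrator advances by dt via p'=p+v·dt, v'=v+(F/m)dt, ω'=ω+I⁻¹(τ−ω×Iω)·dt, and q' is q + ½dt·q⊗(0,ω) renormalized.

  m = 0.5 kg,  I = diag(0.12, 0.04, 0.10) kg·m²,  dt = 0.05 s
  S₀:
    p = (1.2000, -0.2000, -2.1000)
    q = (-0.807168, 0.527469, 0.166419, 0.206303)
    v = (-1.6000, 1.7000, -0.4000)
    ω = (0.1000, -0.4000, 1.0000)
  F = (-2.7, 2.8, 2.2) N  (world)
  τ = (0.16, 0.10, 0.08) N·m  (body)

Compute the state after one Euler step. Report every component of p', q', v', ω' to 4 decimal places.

p' = (1.1200, -0.1150, -2.1200)
q' = (-0.8117, 0.5315, 0.1618, 0.1804)
v' = (-1.8700, 1.9800, -0.1800)
ω' = (0.1767, -0.2775, 1.0384)

gyro term ω×Iω = (-0.0240, 0.0020, 0.0032)
angular accel α = (1.5333, 2.4500, 0.7680)
ω + α·dt = (0.1767, -0.2775, 1.0384)
q⊗(0,ω) = (-0.1924823, 0.1682234, -0.1839715, -1.0347975)
updated quaternion q' = (-0.8117, 0.5315, 0.1618, 0.1804)
a = F/m = (-5.4000, 5.6000, 4.4000)
new position p' = (1.1200, -0.1150, -2.1200)
v + (F/m)dt = (-1.8700, 1.9800, -0.1800)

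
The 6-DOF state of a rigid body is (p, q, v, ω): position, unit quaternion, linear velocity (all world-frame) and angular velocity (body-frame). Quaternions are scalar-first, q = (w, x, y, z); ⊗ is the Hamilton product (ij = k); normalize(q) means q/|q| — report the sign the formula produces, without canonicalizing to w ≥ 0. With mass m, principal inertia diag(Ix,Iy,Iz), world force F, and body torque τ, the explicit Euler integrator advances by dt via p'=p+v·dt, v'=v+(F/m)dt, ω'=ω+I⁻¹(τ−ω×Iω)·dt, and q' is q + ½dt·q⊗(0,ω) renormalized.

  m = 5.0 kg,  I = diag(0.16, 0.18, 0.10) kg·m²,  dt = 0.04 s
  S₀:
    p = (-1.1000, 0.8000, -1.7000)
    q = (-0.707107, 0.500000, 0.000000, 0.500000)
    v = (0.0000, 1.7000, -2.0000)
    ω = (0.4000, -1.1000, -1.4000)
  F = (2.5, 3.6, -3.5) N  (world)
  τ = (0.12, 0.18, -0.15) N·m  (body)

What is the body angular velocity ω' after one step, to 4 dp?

ω' = (0.4608, -1.0525, -1.4565)

precession coupling ω×(Iω) = (-0.1232, -0.0336, -0.0088)
angular accel α = (1.5200, 1.1867, -1.4120)
new body rate ω' = (0.4608, -1.0525, -1.4565)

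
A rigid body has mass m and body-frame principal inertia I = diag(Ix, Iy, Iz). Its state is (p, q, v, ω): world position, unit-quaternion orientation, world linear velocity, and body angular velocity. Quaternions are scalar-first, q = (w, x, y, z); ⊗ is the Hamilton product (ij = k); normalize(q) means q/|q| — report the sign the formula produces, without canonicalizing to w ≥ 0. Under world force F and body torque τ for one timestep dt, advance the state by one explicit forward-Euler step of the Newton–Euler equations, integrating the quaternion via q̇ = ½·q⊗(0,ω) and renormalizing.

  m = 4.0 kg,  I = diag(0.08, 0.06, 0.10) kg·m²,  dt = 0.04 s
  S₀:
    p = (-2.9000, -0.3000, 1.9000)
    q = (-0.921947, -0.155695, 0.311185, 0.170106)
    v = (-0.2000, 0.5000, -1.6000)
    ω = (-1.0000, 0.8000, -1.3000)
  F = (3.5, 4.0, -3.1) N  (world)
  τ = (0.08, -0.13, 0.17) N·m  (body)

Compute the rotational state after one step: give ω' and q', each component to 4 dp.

precession coupling ω×(Iω) = (-0.0416, -0.0260, 0.0160)
α = I⁻¹(τ − ω×Iω) = (1.5200, -1.7333, 1.5400)
new body rate ω' = (-0.9392, 0.7307, -1.2384)
2q̇ = q⊗(0,ω) = (-0.1835052, 0.3813217, -1.1100671, 1.3851601)
q + ½dt·q⊗(0,ω), renormalized = (-0.9250, -0.1480, 0.2888, 0.1977)

ω' = (-0.9392, 0.7307, -1.2384)
q' = (-0.9250, -0.1480, 0.2888, 0.1977)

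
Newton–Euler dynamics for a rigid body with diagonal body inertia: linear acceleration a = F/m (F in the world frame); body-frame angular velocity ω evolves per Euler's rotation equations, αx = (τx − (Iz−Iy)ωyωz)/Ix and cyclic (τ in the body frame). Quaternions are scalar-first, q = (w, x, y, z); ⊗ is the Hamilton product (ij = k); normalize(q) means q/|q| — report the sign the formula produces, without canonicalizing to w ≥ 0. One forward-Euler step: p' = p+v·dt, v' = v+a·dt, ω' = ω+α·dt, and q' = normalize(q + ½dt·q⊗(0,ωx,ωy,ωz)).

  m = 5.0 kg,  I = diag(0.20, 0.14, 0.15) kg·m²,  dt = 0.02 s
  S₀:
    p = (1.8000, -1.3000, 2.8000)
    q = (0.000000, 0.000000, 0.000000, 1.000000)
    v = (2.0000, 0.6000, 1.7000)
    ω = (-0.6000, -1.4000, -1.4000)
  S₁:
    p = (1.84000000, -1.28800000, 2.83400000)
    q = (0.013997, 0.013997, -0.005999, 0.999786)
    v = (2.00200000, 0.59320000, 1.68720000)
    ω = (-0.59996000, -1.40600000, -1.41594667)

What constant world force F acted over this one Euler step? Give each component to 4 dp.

Δv = v₁−v₀ = (0.00200000, -0.00680000, -0.01280000)
m·(v₁−v₀)/dt = (0.5000, -1.7000, -3.2000)

F = (0.5000, -1.7000, -3.2000)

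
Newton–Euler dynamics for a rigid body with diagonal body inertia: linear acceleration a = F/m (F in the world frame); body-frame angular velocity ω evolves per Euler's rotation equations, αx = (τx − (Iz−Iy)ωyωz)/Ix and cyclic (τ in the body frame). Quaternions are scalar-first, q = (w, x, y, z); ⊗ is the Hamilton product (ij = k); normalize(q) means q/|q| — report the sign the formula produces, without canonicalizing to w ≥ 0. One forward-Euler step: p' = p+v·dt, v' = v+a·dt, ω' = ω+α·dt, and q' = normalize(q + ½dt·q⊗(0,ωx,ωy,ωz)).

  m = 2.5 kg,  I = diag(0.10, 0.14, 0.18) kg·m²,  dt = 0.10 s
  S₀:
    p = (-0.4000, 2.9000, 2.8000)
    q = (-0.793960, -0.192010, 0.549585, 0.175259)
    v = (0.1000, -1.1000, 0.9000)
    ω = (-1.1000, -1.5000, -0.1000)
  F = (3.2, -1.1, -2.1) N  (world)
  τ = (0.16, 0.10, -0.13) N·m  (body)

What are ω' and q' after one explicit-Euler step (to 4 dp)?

ω' = (-0.9460, -1.4223, -0.2089)
q' = (-0.7591, -0.1374, 0.5960, 0.2229)

ω×(Iω) gyroscopic = (0.0060, -0.0088, 0.0660)
angular accel α = (1.5400, 0.7771, -1.0889)
ω' = ω + α·dt = (-0.9460, -1.4223, -0.2089)
Hamilton product q⊗(0,ω) = (0.6306924, 1.0812860, 0.9789541, 0.9719545)
q + ½dt·q⊗(0,ω), renormalized = (-0.7591, -0.1374, 0.5960, 0.2229)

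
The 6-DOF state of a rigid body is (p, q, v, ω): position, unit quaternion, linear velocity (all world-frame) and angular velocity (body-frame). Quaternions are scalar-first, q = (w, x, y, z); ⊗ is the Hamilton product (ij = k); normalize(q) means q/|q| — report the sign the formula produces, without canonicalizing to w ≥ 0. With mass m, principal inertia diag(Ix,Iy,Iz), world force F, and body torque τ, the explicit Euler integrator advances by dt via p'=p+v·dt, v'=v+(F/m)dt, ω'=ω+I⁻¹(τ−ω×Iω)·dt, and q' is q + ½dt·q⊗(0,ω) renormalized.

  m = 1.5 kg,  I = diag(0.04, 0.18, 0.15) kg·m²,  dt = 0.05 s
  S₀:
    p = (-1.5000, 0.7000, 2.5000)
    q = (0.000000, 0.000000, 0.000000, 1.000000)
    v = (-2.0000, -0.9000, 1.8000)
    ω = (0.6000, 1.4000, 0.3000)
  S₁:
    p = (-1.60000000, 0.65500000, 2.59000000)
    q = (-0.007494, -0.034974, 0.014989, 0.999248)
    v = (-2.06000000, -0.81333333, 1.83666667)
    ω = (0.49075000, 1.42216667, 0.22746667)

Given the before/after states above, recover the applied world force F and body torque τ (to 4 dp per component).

F = (-1.8000, 2.6000, 1.1000)
τ = (-0.1000, 0.0600, -0.1000)

velocity change Δv = (-0.06000000, 0.08666667, 0.03666667)
applied force F = (-1.8000, 2.6000, 1.1000)
Δω = ω₁−ω₀ = (-0.10925000, 0.02216667, -0.07253333)
τ = I·(Δω/dt) + ω₀×(Iω₀) = (-0.1000, 0.0600, -0.1000)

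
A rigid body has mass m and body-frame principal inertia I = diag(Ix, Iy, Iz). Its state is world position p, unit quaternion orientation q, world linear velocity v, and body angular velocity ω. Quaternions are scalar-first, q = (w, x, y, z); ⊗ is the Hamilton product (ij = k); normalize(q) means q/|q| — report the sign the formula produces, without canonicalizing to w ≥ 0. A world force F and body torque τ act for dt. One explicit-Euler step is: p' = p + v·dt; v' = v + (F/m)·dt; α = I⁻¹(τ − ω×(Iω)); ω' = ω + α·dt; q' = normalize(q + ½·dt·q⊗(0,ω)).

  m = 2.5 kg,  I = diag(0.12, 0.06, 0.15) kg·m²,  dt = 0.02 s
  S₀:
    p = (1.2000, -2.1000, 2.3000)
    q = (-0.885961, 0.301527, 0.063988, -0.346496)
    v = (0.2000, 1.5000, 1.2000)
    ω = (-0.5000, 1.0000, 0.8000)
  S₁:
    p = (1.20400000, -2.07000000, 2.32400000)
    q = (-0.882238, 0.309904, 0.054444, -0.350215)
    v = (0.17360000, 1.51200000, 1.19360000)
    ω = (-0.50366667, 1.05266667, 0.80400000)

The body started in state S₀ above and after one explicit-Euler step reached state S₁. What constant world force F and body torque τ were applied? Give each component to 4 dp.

F = (-3.3000, 1.5000, -0.8000)
τ = (0.0500, 0.1700, 0.0600)

velocity change Δv = (-0.02640000, 0.01200000, -0.00640000)
m·(v₁−v₀)/dt = (-3.3000, 1.5000, -0.8000)
rate change Δω = (-0.00366667, 0.05266667, 0.00400000)
gyro term ω₀×Iω₀ = (0.0720, 0.0120, 0.0300)
applied torque τ = (0.0500, 0.1700, 0.0600)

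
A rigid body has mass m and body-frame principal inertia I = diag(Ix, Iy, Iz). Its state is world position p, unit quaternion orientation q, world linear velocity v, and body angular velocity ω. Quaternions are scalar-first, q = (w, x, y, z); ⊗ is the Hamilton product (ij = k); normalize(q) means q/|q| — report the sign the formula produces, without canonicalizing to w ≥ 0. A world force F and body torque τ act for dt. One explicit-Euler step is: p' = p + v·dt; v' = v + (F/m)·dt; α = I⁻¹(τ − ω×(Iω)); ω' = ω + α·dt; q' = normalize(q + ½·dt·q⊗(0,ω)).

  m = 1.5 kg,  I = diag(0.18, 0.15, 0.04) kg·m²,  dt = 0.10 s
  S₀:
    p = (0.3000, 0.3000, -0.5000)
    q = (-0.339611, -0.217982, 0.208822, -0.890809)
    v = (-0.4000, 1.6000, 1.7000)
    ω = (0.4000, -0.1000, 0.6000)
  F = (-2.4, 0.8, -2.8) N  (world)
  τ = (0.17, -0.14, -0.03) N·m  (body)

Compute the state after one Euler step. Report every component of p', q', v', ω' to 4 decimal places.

p' = (0.2600, 0.4600, -0.3300)
q' = (-0.3073, -0.2228, 0.1991, -0.9035)
v' = (-0.5600, 1.6533, 1.5133)
ω' = (0.4908, -0.2157, 0.5220)

gyro term ω×Iω = (0.0066, 0.0336, 0.0012)
α = I⁻¹(τ − ω×Iω) = (0.9078, -1.1573, -0.7800)
new body rate ω' = (0.4908, -0.2157, 0.5220)
Hamilton product q⊗(0,ω) = (0.6425604, -0.0996321, -0.1915733, -0.2654972)
updated quaternion q' = (-0.3073, -0.2228, 0.1991, -0.9035)
a = (-1.6000, 0.5333, -1.8667)
p' = p + v·dt = (0.2600, 0.4600, -0.3300)
v' = v + a·dt = (-0.5600, 1.6533, 1.5133)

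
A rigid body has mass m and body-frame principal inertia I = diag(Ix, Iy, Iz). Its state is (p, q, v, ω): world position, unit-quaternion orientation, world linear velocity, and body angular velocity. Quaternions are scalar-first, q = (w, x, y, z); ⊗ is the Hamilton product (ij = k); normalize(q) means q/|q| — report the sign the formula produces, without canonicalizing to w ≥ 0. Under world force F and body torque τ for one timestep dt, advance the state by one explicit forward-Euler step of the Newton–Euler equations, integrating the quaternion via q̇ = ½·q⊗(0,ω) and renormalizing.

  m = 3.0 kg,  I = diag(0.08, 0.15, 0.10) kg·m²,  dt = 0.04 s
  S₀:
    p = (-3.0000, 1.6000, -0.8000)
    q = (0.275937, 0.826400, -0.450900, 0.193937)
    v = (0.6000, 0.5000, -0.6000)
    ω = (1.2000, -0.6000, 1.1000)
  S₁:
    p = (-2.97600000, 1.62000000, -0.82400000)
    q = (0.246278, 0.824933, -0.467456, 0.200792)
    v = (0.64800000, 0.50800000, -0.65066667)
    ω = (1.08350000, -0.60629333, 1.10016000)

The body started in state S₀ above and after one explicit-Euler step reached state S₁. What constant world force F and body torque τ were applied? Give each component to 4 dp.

F = (3.6000, 0.6000, -3.8000)
τ = (-0.2000, -0.0500, -0.0500)

Δv = v₁−v₀ = (0.04800000, 0.00800000, -0.05066667)
applied force F = (3.6000, 0.6000, -3.8000)
rate change Δω = (-0.11650000, -0.00629333, 0.00016000)
gyro term ω₀×Iω₀ = (0.0330, -0.0264, -0.0504)
I·α + gyro = (-0.2000, -0.0500, -0.0500)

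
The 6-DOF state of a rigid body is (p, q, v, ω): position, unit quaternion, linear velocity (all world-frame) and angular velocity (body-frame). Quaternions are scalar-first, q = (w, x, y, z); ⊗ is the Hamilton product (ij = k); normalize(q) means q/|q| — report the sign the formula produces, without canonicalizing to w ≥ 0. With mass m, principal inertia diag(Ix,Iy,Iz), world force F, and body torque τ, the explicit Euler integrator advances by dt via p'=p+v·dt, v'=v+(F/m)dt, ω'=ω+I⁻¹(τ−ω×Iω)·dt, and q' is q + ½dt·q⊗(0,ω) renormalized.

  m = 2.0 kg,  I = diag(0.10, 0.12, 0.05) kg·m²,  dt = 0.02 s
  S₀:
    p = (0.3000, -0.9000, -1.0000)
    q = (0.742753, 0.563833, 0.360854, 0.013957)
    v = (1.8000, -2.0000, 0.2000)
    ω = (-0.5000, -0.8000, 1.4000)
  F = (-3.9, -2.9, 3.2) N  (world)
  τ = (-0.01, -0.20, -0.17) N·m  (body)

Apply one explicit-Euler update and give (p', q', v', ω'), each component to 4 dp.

a = F/m = (-1.9500, -1.4500, 1.6000)
p' = p + v·dt = (0.3360, -0.9400, -0.9960)
v' = v + a·dt = (1.7610, -2.0290, 0.2320)
angular accel α = (-0.8840, -1.3750, -3.5600)
ω' = ω + α·dt = (-0.5177, -0.8275, 1.3288)
q⊗(0,ω) = (0.5510599, 0.1449847, -1.3905471, 0.7692148)
q' = normalize(q + ½dt·q⊗(0,ω)) = (0.7482, 0.5652, 0.3469, 0.0216)

p' = (0.3360, -0.9400, -0.9960)
q' = (0.7482, 0.5652, 0.3469, 0.0216)
v' = (1.7610, -2.0290, 0.2320)
ω' = (-0.5177, -0.8275, 1.3288)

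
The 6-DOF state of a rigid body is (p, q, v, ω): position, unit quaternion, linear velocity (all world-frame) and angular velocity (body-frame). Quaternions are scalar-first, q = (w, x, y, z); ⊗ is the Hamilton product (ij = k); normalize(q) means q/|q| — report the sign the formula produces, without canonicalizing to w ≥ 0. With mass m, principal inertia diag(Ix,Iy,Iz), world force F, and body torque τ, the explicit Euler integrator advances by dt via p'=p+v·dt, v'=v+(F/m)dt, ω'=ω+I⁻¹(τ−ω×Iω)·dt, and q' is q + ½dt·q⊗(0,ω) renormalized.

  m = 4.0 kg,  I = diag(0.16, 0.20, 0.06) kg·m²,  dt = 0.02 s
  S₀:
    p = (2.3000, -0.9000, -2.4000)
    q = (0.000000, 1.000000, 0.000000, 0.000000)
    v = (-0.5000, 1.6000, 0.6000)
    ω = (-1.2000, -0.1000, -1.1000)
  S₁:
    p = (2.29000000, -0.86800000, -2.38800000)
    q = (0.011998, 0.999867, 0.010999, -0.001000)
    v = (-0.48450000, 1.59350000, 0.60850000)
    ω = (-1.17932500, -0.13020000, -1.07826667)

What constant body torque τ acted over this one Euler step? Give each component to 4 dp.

ω₁ − ω₀ = (0.02067500, -0.03020000, 0.02173333)
ω₀×(Iω₀) = (-0.0154, 0.1320, 0.0048)
τ = I·(Δω/dt) + ω₀×(Iω₀) = (0.1500, -0.1700, 0.0700)

τ = (0.1500, -0.1700, 0.0700)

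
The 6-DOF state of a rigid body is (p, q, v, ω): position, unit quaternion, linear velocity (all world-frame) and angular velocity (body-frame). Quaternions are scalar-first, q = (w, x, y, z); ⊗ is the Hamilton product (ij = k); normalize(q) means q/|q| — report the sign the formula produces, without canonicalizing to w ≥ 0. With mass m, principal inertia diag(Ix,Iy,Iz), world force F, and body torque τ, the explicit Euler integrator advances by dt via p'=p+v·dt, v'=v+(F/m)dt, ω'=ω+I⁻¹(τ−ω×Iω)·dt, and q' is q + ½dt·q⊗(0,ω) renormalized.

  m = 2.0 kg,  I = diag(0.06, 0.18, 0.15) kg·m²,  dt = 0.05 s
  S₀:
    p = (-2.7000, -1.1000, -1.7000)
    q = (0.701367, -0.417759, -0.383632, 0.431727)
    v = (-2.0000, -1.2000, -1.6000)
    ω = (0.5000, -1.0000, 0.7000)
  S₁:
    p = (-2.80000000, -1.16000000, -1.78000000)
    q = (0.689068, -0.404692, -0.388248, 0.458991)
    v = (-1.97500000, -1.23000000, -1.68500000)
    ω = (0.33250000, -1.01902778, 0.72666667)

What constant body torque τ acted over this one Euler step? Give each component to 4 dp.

τ = (-0.1800, -0.1000, 0.0200)

ω₁ − ω₀ = (-0.16750000, -0.01902778, 0.02666667)
gyro term ω₀×Iω₀ = (0.0210, -0.0315, -0.0600)
τ = I·(Δω/dt) + ω₀×(Iω₀) = (-0.1800, -0.1000, 0.0200)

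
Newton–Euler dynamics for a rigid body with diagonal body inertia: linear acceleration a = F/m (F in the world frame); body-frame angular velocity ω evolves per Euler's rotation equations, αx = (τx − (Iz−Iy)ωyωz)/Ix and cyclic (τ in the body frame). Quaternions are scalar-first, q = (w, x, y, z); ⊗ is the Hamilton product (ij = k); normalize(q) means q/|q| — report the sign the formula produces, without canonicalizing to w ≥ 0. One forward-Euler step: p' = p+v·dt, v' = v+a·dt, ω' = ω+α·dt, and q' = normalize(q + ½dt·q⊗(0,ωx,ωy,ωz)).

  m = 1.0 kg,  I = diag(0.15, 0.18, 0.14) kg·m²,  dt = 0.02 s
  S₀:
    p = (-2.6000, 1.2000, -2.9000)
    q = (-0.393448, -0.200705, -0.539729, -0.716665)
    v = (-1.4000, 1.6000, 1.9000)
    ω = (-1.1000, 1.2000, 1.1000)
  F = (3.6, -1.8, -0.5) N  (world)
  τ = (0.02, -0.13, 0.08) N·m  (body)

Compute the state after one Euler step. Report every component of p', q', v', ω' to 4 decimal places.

p' = (-2.6280, 1.2320, -2.8620)
q' = (-0.3812, -0.1937, -0.5343, -0.7292)
v' = (-1.3280, 1.5640, 1.8900)
ω' = (-1.0903, 1.1869, 1.1171)

a = (3.6000, -1.8000, -0.5000)
p' = p + v·dt = (-2.6280, 1.2320, -2.8620)
v' = v + a·dt = (-1.3280, 1.5640, 1.8900)
precession coupling ω×(Iω) = (-0.0528, -0.0121, -0.0396)
(τ − ω×Iω)/I = (0.4853, -0.6550, 0.8543)
ω' = ω + α·dt = (-1.0903, 1.1869, 1.1171)
2q̇ = q⊗(0,ω) = (1.2152308, 0.6990889, 0.5369694, -1.2673407)
q' = normalize(q + ½dt·q⊗(0,ω)) = (-0.3812, -0.1937, -0.5343, -0.7292)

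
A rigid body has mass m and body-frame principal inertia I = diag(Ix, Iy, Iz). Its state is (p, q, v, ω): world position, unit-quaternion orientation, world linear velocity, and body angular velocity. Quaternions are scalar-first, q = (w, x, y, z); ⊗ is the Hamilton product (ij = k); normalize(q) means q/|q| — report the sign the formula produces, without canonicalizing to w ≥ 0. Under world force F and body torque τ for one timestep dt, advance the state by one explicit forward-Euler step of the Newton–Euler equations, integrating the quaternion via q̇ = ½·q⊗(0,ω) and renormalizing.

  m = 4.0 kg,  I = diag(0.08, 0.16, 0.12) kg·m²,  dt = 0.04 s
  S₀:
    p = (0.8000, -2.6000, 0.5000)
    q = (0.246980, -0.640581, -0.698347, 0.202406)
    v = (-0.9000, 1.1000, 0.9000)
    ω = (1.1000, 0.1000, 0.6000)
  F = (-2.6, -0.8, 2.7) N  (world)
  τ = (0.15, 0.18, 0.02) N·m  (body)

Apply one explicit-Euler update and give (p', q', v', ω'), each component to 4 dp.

p' = (0.7640, -2.5560, 0.5360)
q' = (0.2600, -0.6437, -0.6855, 0.2194)
v' = (-0.9260, 1.0920, 0.9270)
ω' = (1.1762, 0.1516, 0.6037)

a = F/m = (-0.6500, -0.2000, 0.6750)
p + v·dt = (0.7640, -2.5560, 0.5360)
v' = v + a·dt = (-0.9260, 1.0920, 0.9270)
precession coupling ω×(Iω) = (-0.0024, -0.0264, 0.0088)
(τ − ω×Iω)/I = (1.9050, 1.2900, 0.0933)
ω + α·dt = (1.1762, 0.1516, 0.6037)
Hamilton product q⊗(0,ω) = (0.6530302, -0.1675708, 0.6316932, 0.8523116)
q + ½dt·q⊗(0,ω), renormalized = (0.2600, -0.6437, -0.6855, 0.2194)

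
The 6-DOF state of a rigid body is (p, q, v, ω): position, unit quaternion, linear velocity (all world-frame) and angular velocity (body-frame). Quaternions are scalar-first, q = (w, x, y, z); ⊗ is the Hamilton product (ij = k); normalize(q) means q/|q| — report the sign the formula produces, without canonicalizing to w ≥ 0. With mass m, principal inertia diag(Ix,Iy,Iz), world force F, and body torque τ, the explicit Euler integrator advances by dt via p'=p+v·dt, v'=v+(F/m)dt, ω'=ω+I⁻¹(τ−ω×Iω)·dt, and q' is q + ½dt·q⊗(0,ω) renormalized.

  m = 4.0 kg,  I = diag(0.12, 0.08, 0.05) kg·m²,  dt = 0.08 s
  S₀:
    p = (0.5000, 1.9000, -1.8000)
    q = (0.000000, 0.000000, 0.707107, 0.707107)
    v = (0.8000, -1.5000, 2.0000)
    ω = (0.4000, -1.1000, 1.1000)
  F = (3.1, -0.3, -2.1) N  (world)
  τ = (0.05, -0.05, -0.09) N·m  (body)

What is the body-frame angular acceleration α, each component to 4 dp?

α = (0.1142, -1.0100, -2.1520)

gyro term ω×Iω = (0.0363, 0.0308, 0.0176)
angular accel α = (0.1142, -1.0100, -2.1520)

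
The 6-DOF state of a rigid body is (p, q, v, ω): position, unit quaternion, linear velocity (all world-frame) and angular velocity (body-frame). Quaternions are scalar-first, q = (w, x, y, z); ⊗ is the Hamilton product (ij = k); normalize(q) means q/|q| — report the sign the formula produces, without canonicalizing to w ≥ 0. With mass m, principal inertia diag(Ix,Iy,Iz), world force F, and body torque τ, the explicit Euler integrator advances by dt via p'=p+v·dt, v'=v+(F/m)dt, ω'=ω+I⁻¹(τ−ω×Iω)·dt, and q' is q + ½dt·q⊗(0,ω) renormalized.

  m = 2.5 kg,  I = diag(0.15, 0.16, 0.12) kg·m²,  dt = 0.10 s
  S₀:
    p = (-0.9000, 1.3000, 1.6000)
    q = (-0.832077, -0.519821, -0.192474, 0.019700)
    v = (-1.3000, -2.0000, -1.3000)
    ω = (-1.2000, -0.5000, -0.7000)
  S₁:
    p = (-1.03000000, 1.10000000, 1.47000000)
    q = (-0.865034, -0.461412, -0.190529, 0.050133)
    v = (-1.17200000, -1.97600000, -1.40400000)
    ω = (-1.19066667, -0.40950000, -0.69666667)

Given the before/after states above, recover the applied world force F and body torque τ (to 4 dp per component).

ω₁ − ω₀ = (0.00933333, 0.09050000, 0.00333333)
τ = I·(Δω/dt) + ω₀×(Iω₀) = (0.0000, 0.1700, 0.0100)
velocity change Δv = (0.12800000, 0.02400000, -0.10400000)
applied force F = (3.2000, 0.6000, -2.6000)

F = (3.2000, 0.6000, -2.6000)
τ = (0.0000, 0.1700, 0.0100)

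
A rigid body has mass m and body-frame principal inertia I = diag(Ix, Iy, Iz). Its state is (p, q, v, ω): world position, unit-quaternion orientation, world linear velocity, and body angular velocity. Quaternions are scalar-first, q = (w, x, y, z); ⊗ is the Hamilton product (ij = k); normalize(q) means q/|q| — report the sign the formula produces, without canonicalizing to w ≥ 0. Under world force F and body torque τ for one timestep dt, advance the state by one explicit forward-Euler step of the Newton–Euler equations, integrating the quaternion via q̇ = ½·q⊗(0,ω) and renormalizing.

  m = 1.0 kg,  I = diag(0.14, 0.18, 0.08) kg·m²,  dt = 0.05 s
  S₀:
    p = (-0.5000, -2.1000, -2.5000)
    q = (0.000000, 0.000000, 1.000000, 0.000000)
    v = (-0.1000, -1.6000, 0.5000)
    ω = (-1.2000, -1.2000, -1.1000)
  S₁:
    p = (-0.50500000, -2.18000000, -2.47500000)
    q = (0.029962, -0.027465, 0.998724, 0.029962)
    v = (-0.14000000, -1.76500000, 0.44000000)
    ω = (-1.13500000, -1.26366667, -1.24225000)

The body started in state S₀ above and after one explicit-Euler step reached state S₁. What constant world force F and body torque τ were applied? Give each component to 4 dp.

F = (-0.8000, -3.3000, -1.2000)
τ = (0.0500, -0.1500, -0.1700)

velocity change Δv = (-0.04000000, -0.16500000, -0.06000000)
F = m·Δv/dt = (-0.8000, -3.3000, -1.2000)
rate change Δω = (0.06500000, -0.06366667, -0.14225000)
applied torque τ = (0.0500, -0.1500, -0.1700)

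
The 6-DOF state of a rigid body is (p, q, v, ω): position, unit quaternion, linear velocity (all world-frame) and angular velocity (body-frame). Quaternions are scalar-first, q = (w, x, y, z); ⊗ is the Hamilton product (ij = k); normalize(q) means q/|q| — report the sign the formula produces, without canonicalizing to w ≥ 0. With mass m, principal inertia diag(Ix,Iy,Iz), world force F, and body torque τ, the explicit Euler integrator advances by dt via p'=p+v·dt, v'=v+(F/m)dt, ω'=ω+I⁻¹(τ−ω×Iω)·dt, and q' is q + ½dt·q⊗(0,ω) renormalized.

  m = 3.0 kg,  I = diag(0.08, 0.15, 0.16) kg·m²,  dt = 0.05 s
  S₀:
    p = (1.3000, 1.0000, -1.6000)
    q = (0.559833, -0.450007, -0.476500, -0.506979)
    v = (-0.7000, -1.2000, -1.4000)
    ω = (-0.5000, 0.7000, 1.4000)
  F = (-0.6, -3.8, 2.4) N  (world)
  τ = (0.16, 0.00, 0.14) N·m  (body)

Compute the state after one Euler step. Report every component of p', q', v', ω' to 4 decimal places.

ω×(Iω) gyroscopic = (0.0098, 0.0560, -0.0245)
α = I⁻¹(τ − ω×Iω) = (1.8775, -0.3733, 1.0281)
ω' = ω + α·dt = (-0.4061, 0.6813, 1.4514)
q⊗(0,ω) = (0.8183171, -0.5921312, 1.2753824, 0.2305113)
q' = normalize(q + ½dt·q⊗(0,ω)) = (0.5798, -0.4644, -0.4442, -0.5008)
a = (-0.2000, -1.2667, 0.8000)
p' = p + v·dt = (1.2650, 0.9400, -1.6700)
new velocity v' = (-0.7100, -1.2633, -1.3600)

p' = (1.2650, 0.9400, -1.6700)
q' = (0.5798, -0.4644, -0.4442, -0.5008)
v' = (-0.7100, -1.2633, -1.3600)
ω' = (-0.4061, 0.6813, 1.4514)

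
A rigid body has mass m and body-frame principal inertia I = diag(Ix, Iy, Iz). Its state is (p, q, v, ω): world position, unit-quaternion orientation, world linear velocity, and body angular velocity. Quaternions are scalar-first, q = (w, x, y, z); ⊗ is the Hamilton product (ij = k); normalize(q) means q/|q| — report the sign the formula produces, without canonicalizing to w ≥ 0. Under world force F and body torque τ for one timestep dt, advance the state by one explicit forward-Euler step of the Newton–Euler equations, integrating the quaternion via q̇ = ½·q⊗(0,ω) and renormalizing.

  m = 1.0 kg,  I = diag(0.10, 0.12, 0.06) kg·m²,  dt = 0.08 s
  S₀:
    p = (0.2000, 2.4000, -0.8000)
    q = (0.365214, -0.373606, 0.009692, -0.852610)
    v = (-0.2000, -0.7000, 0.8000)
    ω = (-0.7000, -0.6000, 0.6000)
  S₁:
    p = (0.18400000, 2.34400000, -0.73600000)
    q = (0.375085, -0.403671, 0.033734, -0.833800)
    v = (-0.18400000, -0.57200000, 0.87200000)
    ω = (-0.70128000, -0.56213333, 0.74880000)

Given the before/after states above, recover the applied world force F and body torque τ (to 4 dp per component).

v₁ − v₀ = (0.01600000, 0.12800000, 0.07200000)
m·(v₁−v₀)/dt = (0.2000, 1.6000, 0.9000)
rate change Δω = (-0.00128000, 0.03786667, 0.14880000)
gyro term ω₀×Iω₀ = (0.0216, -0.0168, 0.0084)
τ = I·(Δω/dt) + ω₀×(Iω₀) = (0.0200, 0.0400, 0.1200)

F = (0.2000, 1.6000, 0.9000)
τ = (0.0200, 0.0400, 0.1200)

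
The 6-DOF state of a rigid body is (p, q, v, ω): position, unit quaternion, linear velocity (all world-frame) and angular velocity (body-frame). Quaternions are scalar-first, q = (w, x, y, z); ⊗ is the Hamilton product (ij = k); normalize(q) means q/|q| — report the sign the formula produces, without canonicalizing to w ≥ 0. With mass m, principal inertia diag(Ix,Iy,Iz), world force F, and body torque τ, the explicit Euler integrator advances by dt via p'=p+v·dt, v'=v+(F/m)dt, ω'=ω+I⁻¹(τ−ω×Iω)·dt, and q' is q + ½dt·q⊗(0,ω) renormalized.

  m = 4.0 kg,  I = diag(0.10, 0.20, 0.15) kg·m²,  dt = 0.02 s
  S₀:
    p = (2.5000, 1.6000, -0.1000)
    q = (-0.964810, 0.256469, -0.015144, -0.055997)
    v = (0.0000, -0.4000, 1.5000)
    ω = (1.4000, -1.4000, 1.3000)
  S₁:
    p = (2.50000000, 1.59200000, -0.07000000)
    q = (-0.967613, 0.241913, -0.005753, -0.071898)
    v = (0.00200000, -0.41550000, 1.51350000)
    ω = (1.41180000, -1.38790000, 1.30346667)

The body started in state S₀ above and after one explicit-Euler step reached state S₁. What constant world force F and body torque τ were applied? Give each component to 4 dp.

F = (0.4000, -3.1000, 2.7000)
τ = (0.1500, 0.0300, -0.1700)

Δv = v₁−v₀ = (0.00200000, -0.01550000, 0.01350000)
applied force F = (0.4000, -3.1000, 2.7000)
ω₁ − ω₀ = (0.01180000, 0.01210000, 0.00346667)
applied torque τ = (0.1500, 0.0300, -0.1700)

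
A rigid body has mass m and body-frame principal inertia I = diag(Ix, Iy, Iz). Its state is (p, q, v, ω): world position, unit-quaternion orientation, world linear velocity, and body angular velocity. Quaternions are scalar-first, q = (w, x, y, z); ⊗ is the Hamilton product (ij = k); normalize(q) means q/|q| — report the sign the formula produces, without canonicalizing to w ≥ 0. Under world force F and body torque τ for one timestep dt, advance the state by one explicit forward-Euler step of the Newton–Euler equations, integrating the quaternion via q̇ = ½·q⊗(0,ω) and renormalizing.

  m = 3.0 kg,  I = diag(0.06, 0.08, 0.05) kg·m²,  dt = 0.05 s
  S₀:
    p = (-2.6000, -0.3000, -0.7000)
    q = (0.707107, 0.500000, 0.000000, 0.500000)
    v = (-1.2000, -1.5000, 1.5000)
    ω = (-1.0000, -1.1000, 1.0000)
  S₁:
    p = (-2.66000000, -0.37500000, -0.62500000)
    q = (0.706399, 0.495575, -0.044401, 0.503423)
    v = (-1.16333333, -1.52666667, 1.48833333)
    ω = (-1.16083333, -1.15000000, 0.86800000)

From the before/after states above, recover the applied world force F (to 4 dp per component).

Δv = v₁−v₀ = (0.03666667, -0.02666667, -0.01166667)
F = m·Δv/dt = (2.2000, -1.6000, -0.7000)

F = (2.2000, -1.6000, -0.7000)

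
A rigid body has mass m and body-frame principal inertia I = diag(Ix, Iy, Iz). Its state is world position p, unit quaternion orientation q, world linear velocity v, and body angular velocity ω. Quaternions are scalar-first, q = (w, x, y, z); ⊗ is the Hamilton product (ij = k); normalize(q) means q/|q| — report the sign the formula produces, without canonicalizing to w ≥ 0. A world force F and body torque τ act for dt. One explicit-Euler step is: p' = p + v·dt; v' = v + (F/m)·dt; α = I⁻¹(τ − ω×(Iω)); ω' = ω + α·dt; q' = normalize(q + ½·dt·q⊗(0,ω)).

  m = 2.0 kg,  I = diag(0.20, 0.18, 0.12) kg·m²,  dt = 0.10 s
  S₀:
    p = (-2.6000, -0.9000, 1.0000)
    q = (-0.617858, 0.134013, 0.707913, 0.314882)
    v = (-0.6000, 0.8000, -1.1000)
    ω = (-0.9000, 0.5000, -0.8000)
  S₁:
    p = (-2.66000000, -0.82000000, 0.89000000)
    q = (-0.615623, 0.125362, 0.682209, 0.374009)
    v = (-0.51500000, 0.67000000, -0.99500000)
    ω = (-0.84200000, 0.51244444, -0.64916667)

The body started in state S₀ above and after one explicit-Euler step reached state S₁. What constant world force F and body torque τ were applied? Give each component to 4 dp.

F = (1.7000, -2.6000, 2.1000)
τ = (0.1400, 0.0800, 0.1900)

rate change Δω = (0.05800000, 0.01244444, 0.15083333)
ω₀×(Iω₀) = (0.0240, 0.0576, 0.0090)
τ = I·(Δω/dt) + ω₀×(Iω₀) = (0.1400, 0.0800, 0.1900)
velocity change Δv = (0.08500000, -0.13000000, 0.10500000)
m·(v₁−v₀)/dt = (1.7000, -2.6000, 2.1000)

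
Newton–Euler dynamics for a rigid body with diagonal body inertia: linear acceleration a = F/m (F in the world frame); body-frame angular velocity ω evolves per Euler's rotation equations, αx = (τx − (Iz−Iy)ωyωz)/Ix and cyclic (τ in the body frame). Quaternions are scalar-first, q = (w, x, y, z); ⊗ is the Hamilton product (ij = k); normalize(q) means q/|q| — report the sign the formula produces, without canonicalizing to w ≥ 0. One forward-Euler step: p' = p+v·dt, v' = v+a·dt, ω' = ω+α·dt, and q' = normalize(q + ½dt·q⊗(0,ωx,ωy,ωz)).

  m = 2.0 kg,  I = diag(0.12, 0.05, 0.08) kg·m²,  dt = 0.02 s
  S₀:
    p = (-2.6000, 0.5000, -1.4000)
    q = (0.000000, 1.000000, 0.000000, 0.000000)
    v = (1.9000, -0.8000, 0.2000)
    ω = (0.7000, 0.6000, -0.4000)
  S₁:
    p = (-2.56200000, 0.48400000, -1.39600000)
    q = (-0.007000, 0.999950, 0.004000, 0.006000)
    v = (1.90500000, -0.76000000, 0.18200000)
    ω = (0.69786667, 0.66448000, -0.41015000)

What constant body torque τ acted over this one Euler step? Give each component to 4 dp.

rate change Δω = (-0.00213333, 0.06448000, -0.01015000)
precession coupling = (-0.0072, -0.0112, -0.0294)
applied torque τ = (-0.0200, 0.1500, -0.0700)

τ = (-0.0200, 0.1500, -0.0700)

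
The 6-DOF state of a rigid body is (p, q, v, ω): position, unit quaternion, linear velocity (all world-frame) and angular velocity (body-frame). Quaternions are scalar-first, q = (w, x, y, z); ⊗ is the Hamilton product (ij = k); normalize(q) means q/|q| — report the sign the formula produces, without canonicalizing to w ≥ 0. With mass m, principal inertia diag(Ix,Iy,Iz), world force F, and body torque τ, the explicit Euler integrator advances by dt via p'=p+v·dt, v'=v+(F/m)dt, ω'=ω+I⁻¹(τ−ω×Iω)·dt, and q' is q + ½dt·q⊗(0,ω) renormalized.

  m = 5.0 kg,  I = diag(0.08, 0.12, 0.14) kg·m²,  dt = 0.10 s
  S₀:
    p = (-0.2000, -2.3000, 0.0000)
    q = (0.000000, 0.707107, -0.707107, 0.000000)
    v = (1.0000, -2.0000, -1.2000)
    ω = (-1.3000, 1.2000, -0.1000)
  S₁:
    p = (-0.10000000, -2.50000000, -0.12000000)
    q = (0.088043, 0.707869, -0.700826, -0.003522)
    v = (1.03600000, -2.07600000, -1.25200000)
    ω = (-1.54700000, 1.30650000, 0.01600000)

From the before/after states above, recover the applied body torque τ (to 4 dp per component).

τ = (-0.2000, 0.1200, 0.1000)

Δω = ω₁−ω₀ = (-0.24700000, 0.10650000, 0.11600000)
τ = I·(Δω/dt) + ω₀×(Iω₀) = (-0.2000, 0.1200, 0.1000)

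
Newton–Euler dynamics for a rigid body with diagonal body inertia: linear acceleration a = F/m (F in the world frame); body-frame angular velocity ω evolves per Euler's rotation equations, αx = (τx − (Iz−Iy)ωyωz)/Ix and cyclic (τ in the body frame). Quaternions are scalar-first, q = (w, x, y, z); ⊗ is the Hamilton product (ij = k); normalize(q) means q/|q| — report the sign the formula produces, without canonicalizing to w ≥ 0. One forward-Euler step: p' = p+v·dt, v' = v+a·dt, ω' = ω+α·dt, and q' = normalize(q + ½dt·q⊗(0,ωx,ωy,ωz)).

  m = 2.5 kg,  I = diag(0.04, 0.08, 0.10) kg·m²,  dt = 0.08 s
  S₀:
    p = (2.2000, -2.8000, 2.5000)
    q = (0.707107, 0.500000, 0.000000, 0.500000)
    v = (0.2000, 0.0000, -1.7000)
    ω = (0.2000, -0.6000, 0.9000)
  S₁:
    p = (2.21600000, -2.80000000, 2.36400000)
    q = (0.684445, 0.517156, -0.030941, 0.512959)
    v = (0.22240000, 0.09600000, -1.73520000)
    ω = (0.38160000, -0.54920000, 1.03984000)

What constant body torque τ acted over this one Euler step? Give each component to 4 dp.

τ = (0.0800, 0.0400, 0.1700)

rate change Δω = (0.18160000, 0.05080000, 0.13984000)
τ = I·(Δω/dt) + ω₀×(Iω₀) = (0.0800, 0.0400, 0.1700)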